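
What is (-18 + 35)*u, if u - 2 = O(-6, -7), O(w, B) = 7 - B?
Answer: 272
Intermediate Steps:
u = 16 (u = 2 + (7 - 1*(-7)) = 2 + (7 + 7) = 2 + 14 = 16)
(-18 + 35)*u = (-18 + 35)*16 = 17*16 = 272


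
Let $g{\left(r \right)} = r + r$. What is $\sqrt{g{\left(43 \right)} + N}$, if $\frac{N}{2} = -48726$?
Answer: $i \sqrt{97366} \approx 312.04 i$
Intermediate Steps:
$g{\left(r \right)} = 2 r$
$N = -97452$ ($N = 2 \left(-48726\right) = -97452$)
$\sqrt{g{\left(43 \right)} + N} = \sqrt{2 \cdot 43 - 97452} = \sqrt{86 - 97452} = \sqrt{-97366} = i \sqrt{97366}$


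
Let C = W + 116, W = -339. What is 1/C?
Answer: -1/223 ≈ -0.0044843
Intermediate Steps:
C = -223 (C = -339 + 116 = -223)
1/C = 1/(-223) = -1/223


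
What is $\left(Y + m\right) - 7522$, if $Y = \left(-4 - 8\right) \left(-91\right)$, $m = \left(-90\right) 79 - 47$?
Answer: $-13587$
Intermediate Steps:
$m = -7157$ ($m = -7110 - 47 = -7157$)
$Y = 1092$ ($Y = \left(-12\right) \left(-91\right) = 1092$)
$\left(Y + m\right) - 7522 = \left(1092 - 7157\right) - 7522 = -6065 - 7522 = -13587$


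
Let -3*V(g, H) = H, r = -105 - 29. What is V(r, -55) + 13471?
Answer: 40468/3 ≈ 13489.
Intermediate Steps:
r = -134
V(g, H) = -H/3
V(r, -55) + 13471 = -⅓*(-55) + 13471 = 55/3 + 13471 = 40468/3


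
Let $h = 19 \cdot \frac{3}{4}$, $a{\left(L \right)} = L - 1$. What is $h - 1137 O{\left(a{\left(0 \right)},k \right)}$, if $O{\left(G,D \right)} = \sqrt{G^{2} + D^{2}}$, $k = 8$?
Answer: $\frac{57}{4} - 1137 \sqrt{65} \approx -9152.5$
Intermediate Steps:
$a{\left(L \right)} = -1 + L$
$O{\left(G,D \right)} = \sqrt{D^{2} + G^{2}}$
$h = \frac{57}{4}$ ($h = 19 \cdot 3 \cdot \frac{1}{4} = 19 \cdot \frac{3}{4} = \frac{57}{4} \approx 14.25$)
$h - 1137 O{\left(a{\left(0 \right)},k \right)} = \frac{57}{4} - 1137 \sqrt{8^{2} + \left(-1 + 0\right)^{2}} = \frac{57}{4} - 1137 \sqrt{64 + \left(-1\right)^{2}} = \frac{57}{4} - 1137 \sqrt{64 + 1} = \frac{57}{4} - 1137 \sqrt{65}$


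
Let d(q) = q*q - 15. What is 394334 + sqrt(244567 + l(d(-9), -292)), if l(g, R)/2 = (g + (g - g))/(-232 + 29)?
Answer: 394334 + sqrt(10078334707)/203 ≈ 3.9483e+5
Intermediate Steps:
d(q) = -15 + q**2 (d(q) = q**2 - 15 = -15 + q**2)
l(g, R) = -2*g/203 (l(g, R) = 2*((g + (g - g))/(-232 + 29)) = 2*((g + 0)/(-203)) = 2*(g*(-1/203)) = 2*(-g/203) = -2*g/203)
394334 + sqrt(244567 + l(d(-9), -292)) = 394334 + sqrt(244567 - 2*(-15 + (-9)**2)/203) = 394334 + sqrt(244567 - 2*(-15 + 81)/203) = 394334 + sqrt(244567 - 2/203*66) = 394334 + sqrt(244567 - 132/203) = 394334 + sqrt(49646969/203) = 394334 + sqrt(10078334707)/203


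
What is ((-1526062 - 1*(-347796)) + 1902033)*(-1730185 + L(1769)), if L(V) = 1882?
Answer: -1250888677401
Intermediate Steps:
((-1526062 - 1*(-347796)) + 1902033)*(-1730185 + L(1769)) = ((-1526062 - 1*(-347796)) + 1902033)*(-1730185 + 1882) = ((-1526062 + 347796) + 1902033)*(-1728303) = (-1178266 + 1902033)*(-1728303) = 723767*(-1728303) = -1250888677401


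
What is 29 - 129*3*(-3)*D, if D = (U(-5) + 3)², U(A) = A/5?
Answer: 4673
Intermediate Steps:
U(A) = A/5 (U(A) = A*(⅕) = A/5)
D = 4 (D = ((⅕)*(-5) + 3)² = (-1 + 3)² = 2² = 4)
29 - 129*3*(-3)*D = 29 - 129*3*(-3)*4 = 29 - (-1161)*4 = 29 - 129*(-36) = 29 + 4644 = 4673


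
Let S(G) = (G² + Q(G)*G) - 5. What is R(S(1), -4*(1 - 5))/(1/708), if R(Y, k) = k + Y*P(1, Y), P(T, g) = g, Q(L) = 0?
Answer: 22656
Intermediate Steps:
S(G) = -5 + G² (S(G) = (G² + 0*G) - 5 = (G² + 0) - 5 = G² - 5 = -5 + G²)
R(Y, k) = k + Y² (R(Y, k) = k + Y*Y = k + Y²)
R(S(1), -4*(1 - 5))/(1/708) = (-4*(1 - 5) + (-5 + 1²)²)/(1/708) = (-4*(-4) + (-5 + 1)²)/(1/708) = (16 + (-4)²)*708 = (16 + 16)*708 = 32*708 = 22656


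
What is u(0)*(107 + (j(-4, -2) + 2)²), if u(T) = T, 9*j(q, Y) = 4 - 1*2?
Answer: 0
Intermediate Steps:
j(q, Y) = 2/9 (j(q, Y) = (4 - 1*2)/9 = (4 - 2)/9 = (⅑)*2 = 2/9)
u(0)*(107 + (j(-4, -2) + 2)²) = 0*(107 + (2/9 + 2)²) = 0*(107 + (20/9)²) = 0*(107 + 400/81) = 0*(9067/81) = 0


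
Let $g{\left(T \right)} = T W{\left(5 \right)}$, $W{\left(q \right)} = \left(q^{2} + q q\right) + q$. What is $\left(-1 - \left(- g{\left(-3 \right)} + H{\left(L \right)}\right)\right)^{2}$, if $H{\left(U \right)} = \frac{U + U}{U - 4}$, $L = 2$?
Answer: $26896$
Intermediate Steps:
$W{\left(q \right)} = q + 2 q^{2}$ ($W{\left(q \right)} = \left(q^{2} + q^{2}\right) + q = 2 q^{2} + q = q + 2 q^{2}$)
$H{\left(U \right)} = \frac{2 U}{-4 + U}$
$g{\left(T \right)} = 55 T$ ($g{\left(T \right)} = T 5 \left(1 + 2 \cdot 5\right) = T 5 \left(1 + 10\right) = T 5 \cdot 11 = T 55 = 55 T$)
$\left(-1 - \left(- g{\left(-3 \right)} + H{\left(L \right)}\right)\right)^{2} = \left(-1 - \left(165 + 2 \cdot 2 \frac{1}{-4 + 2}\right)\right)^{2} = \left(-1 - \left(165 + 2 \cdot 2 \frac{1}{-2}\right)\right)^{2} = \left(-1 - \left(165 + 2 \cdot 2 \left(- \frac{1}{2}\right)\right)\right)^{2} = \left(-1 - 163\right)^{2} = \left(-164\right)^{2} = 26896$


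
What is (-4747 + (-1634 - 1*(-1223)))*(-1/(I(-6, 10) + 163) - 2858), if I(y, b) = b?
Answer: 2550295730/173 ≈ 1.4742e+7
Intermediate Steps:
(-4747 + (-1634 - 1*(-1223)))*(-1/(I(-6, 10) + 163) - 2858) = (-4747 + (-1634 - 1*(-1223)))*(-1/(10 + 163) - 2858) = (-4747 + (-1634 + 1223))*(-1/173 - 2858) = (-4747 - 411)*((1/173)*(-1) - 2858) = -5158*(-1/173 - 2858) = -5158*(-494435/173) = 2550295730/173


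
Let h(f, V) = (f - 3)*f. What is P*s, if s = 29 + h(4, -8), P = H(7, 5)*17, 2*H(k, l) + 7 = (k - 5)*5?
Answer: 1683/2 ≈ 841.50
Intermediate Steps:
H(k, l) = -16 + 5*k/2 (H(k, l) = -7/2 + ((k - 5)*5)/2 = -7/2 + ((-5 + k)*5)/2 = -7/2 + (-25 + 5*k)/2 = -7/2 + (-25/2 + 5*k/2) = -16 + 5*k/2)
h(f, V) = f*(-3 + f) (h(f, V) = (-3 + f)*f = f*(-3 + f))
P = 51/2 (P = (-16 + (5/2)*7)*17 = (-16 + 35/2)*17 = (3/2)*17 = 51/2 ≈ 25.500)
s = 33 (s = 29 + 4*(-3 + 4) = 29 + 4*1 = 29 + 4 = 33)
P*s = (51/2)*33 = 1683/2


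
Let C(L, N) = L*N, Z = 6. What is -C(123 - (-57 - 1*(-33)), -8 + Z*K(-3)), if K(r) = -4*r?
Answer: -9408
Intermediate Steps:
-C(123 - (-57 - 1*(-33)), -8 + Z*K(-3)) = -(123 - (-57 - 1*(-33)))*(-8 + 6*(-4*(-3))) = -(123 - (-57 + 33))*(-8 + 6*12) = -(123 - 1*(-24))*(-8 + 72) = -(123 + 24)*64 = -147*64 = -1*9408 = -9408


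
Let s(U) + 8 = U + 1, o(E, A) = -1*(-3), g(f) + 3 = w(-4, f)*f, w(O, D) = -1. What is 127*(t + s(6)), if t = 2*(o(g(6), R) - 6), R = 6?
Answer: -889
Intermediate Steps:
g(f) = -3 - f
o(E, A) = 3
t = -6 (t = 2*(3 - 6) = 2*(-3) = -6)
s(U) = -7 + U (s(U) = -8 + (U + 1) = -8 + (1 + U) = -7 + U)
127*(t + s(6)) = 127*(-6 + (-7 + 6)) = 127*(-6 - 1) = 127*(-7) = -889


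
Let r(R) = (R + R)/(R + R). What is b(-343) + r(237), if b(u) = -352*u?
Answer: 120737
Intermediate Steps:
r(R) = 1 (r(R) = (2*R)/((2*R)) = (2*R)*(1/(2*R)) = 1)
b(-343) + r(237) = -352*(-343) + 1 = 120736 + 1 = 120737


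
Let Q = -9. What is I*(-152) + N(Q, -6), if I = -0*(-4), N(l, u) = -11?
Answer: -11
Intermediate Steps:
I = 0 (I = -7*0 = 0)
I*(-152) + N(Q, -6) = 0*(-152) - 11 = 0 - 11 = -11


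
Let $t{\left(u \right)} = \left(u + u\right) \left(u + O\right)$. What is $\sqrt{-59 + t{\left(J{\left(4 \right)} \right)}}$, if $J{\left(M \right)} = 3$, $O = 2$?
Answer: $i \sqrt{29} \approx 5.3852 i$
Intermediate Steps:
$t{\left(u \right)} = 2 u \left(2 + u\right)$ ($t{\left(u \right)} = \left(u + u\right) \left(u + 2\right) = 2 u \left(2 + u\right)$)
$\sqrt{-59 + t{\left(J{\left(4 \right)} \right)}} = \sqrt{-59 + 2 \cdot 3 \left(2 + 3\right)} = \sqrt{-59 + 2 \cdot 3 \cdot 5} = \sqrt{-59 + 30} = \sqrt{-29} = i \sqrt{29}$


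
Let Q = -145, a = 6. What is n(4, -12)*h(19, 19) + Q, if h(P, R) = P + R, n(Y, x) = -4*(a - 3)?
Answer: -601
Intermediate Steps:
n(Y, x) = -12 (n(Y, x) = -4*(6 - 3) = -4*3 = -12)
n(4, -12)*h(19, 19) + Q = -12*(19 + 19) - 145 = -12*38 - 145 = -456 - 145 = -601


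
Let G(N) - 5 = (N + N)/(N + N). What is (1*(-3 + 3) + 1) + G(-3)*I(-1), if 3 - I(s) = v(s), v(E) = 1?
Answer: 13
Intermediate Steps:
I(s) = 2 (I(s) = 3 - 1*1 = 3 - 1 = 2)
G(N) = 6 (G(N) = 5 + (N + N)/(N + N) = 5 + (2*N)/((2*N)) = 5 + (2*N)*(1/(2*N)) = 5 + 1 = 6)
(1*(-3 + 3) + 1) + G(-3)*I(-1) = (1*(-3 + 3) + 1) + 6*2 = (1*0 + 1) + 12 = (0 + 1) + 12 = 1 + 12 = 13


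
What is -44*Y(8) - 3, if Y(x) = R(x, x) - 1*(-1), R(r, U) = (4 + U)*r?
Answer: -4271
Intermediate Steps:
R(r, U) = r*(4 + U)
Y(x) = 1 + x*(4 + x) (Y(x) = x*(4 + x) - 1*(-1) = x*(4 + x) + 1 = 1 + x*(4 + x))
-44*Y(8) - 3 = -44*(1 + 8*(4 + 8)) - 3 = -44*(1 + 8*12) - 3 = -44*(1 + 96) - 3 = -44*97 - 3 = -4268 - 3 = -4271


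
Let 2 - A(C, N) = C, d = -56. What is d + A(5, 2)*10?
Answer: -86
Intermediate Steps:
A(C, N) = 2 - C
d + A(5, 2)*10 = -56 + (2 - 1*5)*10 = -56 + (2 - 5)*10 = -56 - 3*10 = -56 - 30 = -86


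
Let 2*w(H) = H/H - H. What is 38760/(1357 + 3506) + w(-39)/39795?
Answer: 102836764/12901539 ≈ 7.9709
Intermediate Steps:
w(H) = ½ - H/2 (w(H) = (H/H - H)/2 = (1 - H)/2 = ½ - H/2)
38760/(1357 + 3506) + w(-39)/39795 = 38760/(1357 + 3506) + (½ - ½*(-39))/39795 = 38760/4863 + (½ + 39/2)*(1/39795) = 38760*(1/4863) + 20*(1/39795) = 12920/1621 + 4/7959 = 102836764/12901539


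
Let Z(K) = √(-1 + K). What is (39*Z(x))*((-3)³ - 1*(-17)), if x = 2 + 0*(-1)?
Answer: -390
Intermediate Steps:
x = 2 (x = 2 + 0 = 2)
(39*Z(x))*((-3)³ - 1*(-17)) = (39*√(-1 + 2))*((-3)³ - 1*(-17)) = (39*√1)*(-27 + 17) = (39*1)*(-10) = 39*(-10) = -390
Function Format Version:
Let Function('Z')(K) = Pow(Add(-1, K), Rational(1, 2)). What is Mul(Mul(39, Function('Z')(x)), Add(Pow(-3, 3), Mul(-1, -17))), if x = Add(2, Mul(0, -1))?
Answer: -390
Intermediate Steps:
x = 2 (x = Add(2, 0) = 2)
Mul(Mul(39, Function('Z')(x)), Add(Pow(-3, 3), Mul(-1, -17))) = Mul(Mul(39, Pow(Add(-1, 2), Rational(1, 2))), Add(Pow(-3, 3), Mul(-1, -17))) = Mul(Mul(39, Pow(1, Rational(1, 2))), Add(-27, 17)) = Mul(Mul(39, 1), -10) = Mul(39, -10) = -390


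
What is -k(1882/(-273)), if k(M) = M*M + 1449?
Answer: -111534445/74529 ≈ -1496.5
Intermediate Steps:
k(M) = 1449 + M**2 (k(M) = M**2 + 1449 = 1449 + M**2)
-k(1882/(-273)) = -(1449 + (1882/(-273))**2) = -(1449 + (1882*(-1/273))**2) = -(1449 + (-1882/273)**2) = -(1449 + 3541924/74529) = -1*111534445/74529 = -111534445/74529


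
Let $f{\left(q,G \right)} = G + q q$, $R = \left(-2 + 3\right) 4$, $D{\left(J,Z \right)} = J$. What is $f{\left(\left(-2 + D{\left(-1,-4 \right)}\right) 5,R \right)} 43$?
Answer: $9847$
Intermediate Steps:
$R = 4$ ($R = 1 \cdot 4 = 4$)
$f{\left(q,G \right)} = G + q^{2}$
$f{\left(\left(-2 + D{\left(-1,-4 \right)}\right) 5,R \right)} 43 = \left(4 + \left(\left(-2 - 1\right) 5\right)^{2}\right) 43 = \left(4 + \left(\left(-3\right) 5\right)^{2}\right) 43 = \left(4 + \left(-15\right)^{2}\right) 43 = \left(4 + 225\right) 43 = 229 \cdot 43 = 9847$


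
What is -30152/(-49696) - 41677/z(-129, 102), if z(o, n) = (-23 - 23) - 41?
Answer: 259225427/540444 ≈ 479.65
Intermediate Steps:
z(o, n) = -87 (z(o, n) = -46 - 41 = -87)
-30152/(-49696) - 41677/z(-129, 102) = -30152/(-49696) - 41677/(-87) = -30152*(-1/49696) - 41677*(-1/87) = 3769/6212 + 41677/87 = 259225427/540444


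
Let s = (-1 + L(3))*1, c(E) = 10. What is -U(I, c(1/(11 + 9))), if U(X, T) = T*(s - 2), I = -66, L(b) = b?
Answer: 0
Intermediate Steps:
s = 2 (s = (-1 + 3)*1 = 2*1 = 2)
U(X, T) = 0 (U(X, T) = T*(2 - 2) = T*0 = 0)
-U(I, c(1/(11 + 9))) = -1*0 = 0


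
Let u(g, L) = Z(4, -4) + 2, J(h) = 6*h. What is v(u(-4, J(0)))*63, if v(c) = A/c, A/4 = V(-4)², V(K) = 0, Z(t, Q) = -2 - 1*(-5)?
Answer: 0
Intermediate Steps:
Z(t, Q) = 3 (Z(t, Q) = -2 + 5 = 3)
u(g, L) = 5 (u(g, L) = 3 + 2 = 5)
A = 0 (A = 4*0² = 4*0 = 0)
v(c) = 0 (v(c) = 0/c = 0)
v(u(-4, J(0)))*63 = 0*63 = 0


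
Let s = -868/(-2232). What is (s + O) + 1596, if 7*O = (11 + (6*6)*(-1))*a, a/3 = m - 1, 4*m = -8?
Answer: 205195/126 ≈ 1628.5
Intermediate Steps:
m = -2 (m = (¼)*(-8) = -2)
a = -9 (a = 3*(-2 - 1) = 3*(-3) = -9)
s = 7/18 (s = -868*(-1/2232) = 7/18 ≈ 0.38889)
O = 225/7 (O = ((11 + (6*6)*(-1))*(-9))/7 = ((11 + 36*(-1))*(-9))/7 = ((11 - 36)*(-9))/7 = (-25*(-9))/7 = (⅐)*225 = 225/7 ≈ 32.143)
(s + O) + 1596 = (7/18 + 225/7) + 1596 = 4099/126 + 1596 = 205195/126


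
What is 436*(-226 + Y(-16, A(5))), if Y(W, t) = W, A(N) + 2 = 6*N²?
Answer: -105512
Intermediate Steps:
A(N) = -2 + 6*N²
436*(-226 + Y(-16, A(5))) = 436*(-226 - 16) = 436*(-242) = -105512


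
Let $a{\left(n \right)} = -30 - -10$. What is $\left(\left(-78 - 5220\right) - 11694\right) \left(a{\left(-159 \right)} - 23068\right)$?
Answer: $392311296$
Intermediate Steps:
$a{\left(n \right)} = -20$ ($a{\left(n \right)} = -30 + 10 = -20$)
$\left(\left(-78 - 5220\right) - 11694\right) \left(a{\left(-159 \right)} - 23068\right) = \left(\left(-78 - 5220\right) - 11694\right) \left(-20 - 23068\right) = \left(\left(-78 - 5220\right) - 11694\right) \left(-23088\right) = \left(-5298 - 11694\right) \left(-23088\right) = \left(-16992\right) \left(-23088\right) = 392311296$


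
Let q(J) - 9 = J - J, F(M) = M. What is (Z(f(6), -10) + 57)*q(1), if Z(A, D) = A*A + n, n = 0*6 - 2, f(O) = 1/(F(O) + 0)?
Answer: 1981/4 ≈ 495.25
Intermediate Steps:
q(J) = 9 (q(J) = 9 + (J - J) = 9 + 0 = 9)
f(O) = 1/O (f(O) = 1/(O + 0) = 1/O)
n = -2 (n = 0 - 2 = -2)
Z(A, D) = -2 + A**2 (Z(A, D) = A*A - 2 = A**2 - 2 = -2 + A**2)
(Z(f(6), -10) + 57)*q(1) = ((-2 + (1/6)**2) + 57)*9 = ((-2 + 1/36) + 57)*9 = (-71/36 + 57)*9 = (1981/36)*9 = 1981/4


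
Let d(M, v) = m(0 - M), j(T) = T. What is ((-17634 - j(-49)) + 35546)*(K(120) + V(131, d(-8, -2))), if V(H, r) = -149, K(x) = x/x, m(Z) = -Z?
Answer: -2658228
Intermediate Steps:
d(M, v) = M (d(M, v) = -(0 - M) = -(-1)*M = M)
K(x) = 1
((-17634 - j(-49)) + 35546)*(K(120) + V(131, d(-8, -2))) = ((-17634 - 1*(-49)) + 35546)*(1 - 149) = ((-17634 + 49) + 35546)*(-148) = (-17585 + 35546)*(-148) = 17961*(-148) = -2658228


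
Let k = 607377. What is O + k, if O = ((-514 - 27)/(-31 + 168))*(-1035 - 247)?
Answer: 83904211/137 ≈ 6.1244e+5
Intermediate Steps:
O = 693562/137 (O = -541/137*(-1282) = 693562/137 ≈ 5062.5)
O + k = 693562/137 + 607377 = 83904211/137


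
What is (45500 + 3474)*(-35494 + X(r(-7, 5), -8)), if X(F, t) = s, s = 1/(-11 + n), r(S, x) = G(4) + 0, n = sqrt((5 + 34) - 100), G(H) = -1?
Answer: -158184036553/91 - 24487*I*sqrt(61)/91 ≈ -1.7383e+9 - 2101.6*I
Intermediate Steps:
n = I*sqrt(61) (n = sqrt(39 - 100) = sqrt(-61) = I*sqrt(61) ≈ 7.8102*I)
r(S, x) = -1 (r(S, x) = -1 + 0 = -1)
s = 1/(-11 + I*sqrt(61)) ≈ -0.06044 - 0.042913*I
X(F, t) = -11/182 - I*sqrt(61)/182
(45500 + 3474)*(-35494 + X(r(-7, 5), -8)) = (45500 + 3474)*(-35494 + (-11/182 - I*sqrt(61)/182)) = 48974*(-6459919/182 - I*sqrt(61)/182) = -158184036553/91 - 24487*I*sqrt(61)/91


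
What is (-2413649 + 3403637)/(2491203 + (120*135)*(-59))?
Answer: 329996/511801 ≈ 0.64477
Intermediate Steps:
(-2413649 + 3403637)/(2491203 + (120*135)*(-59)) = 989988/(2491203 + 16200*(-59)) = 989988/(2491203 - 955800) = 989988/1535403 = 989988*(1/1535403) = 329996/511801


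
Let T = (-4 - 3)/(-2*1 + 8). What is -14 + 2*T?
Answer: -49/3 ≈ -16.333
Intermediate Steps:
T = -7/6 (T = -7/(-2 + 8) = -7/6 ≈ -1.1667)
-14 + 2*T = -14 + 2*(-7/6) = -14 - 7/3 = -49/3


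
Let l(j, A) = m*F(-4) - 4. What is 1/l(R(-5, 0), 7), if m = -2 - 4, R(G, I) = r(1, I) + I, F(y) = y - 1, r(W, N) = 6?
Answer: 1/26 ≈ 0.038462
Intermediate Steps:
F(y) = -1 + y
R(G, I) = 6 + I
m = -6
l(j, A) = 26 (l(j, A) = -6*(-1 - 4) - 4 = -6*(-5) - 4 = 30 - 4 = 26)
1/l(R(-5, 0), 7) = 1/26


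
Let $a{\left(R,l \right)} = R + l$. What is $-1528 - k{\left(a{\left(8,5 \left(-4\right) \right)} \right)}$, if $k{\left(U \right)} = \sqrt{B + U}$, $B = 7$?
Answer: $-1528 - i \sqrt{5} \approx -1528.0 - 2.2361 i$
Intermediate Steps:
$k{\left(U \right)} = \sqrt{7 + U}$
$-1528 - k{\left(a{\left(8,5 \left(-4\right) \right)} \right)} = -1528 - \sqrt{7 + \left(8 + 5 \left(-4\right)\right)} = -1528 - \sqrt{7 + \left(8 - 20\right)} = -1528 - \sqrt{7 - 12} = -1528 - \sqrt{-5} = -1528 - i \sqrt{5}$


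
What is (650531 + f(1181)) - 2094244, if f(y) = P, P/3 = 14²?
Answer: -1443125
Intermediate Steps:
P = 588 (P = 3*14² = 3*196 = 588)
f(y) = 588
(650531 + f(1181)) - 2094244 = (650531 + 588) - 2094244 = 651119 - 2094244 = -1443125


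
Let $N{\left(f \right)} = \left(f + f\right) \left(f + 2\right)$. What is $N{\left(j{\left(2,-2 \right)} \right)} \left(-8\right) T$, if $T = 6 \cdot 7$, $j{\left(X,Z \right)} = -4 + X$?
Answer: $0$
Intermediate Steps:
$T = 42$
$N{\left(f \right)} = 2 f \left(2 + f\right)$
$N{\left(j{\left(2,-2 \right)} \right)} \left(-8\right) T = 2 \left(-4 + 2\right) \left(2 + \left(-4 + 2\right)\right) \left(-8\right) 42 = 2 \left(-2\right) \left(2 - 2\right) \left(-8\right) 42 = 2 \left(-2\right) 0 \left(-8\right) 42 = 0 \left(-8\right) 42 = 0 \cdot 42 = 0$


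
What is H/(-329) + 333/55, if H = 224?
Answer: 13891/2585 ≈ 5.3737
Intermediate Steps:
H/(-329) + 333/55 = 224/(-329) + 333/55 = 224*(-1/329) + 333*(1/55) = -32/47 + 333/55 = 13891/2585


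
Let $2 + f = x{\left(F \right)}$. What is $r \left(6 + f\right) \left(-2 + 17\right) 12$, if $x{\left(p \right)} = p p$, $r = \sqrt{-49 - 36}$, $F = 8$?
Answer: $12240 i \sqrt{85} \approx 1.1285 \cdot 10^{5} i$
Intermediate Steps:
$r = i \sqrt{85}$ ($r = \sqrt{-85} = i \sqrt{85} \approx 9.2195 i$)
$x{\left(p \right)} = p^{2}$
$f = 62$ ($f = -2 + 8^{2} = -2 + 64 = 62$)
$r \left(6 + f\right) \left(-2 + 17\right) 12 = i \sqrt{85} \left(6 + 62\right) \left(-2 + 17\right) 12 = i \sqrt{85} \cdot 68 \cdot 15 \cdot 12 = i \sqrt{85} \cdot 1020 \cdot 12 = 1020 i \sqrt{85} \cdot 12 = 12240 i \sqrt{85}$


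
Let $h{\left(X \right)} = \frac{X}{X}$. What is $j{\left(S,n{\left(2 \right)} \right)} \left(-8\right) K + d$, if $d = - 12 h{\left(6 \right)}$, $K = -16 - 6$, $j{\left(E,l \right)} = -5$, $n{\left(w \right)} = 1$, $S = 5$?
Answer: $-892$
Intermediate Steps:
$h{\left(X \right)} = 1$
$K = -22$
$d = -12$ ($d = \left(-12\right) 1 = -12$)
$j{\left(S,n{\left(2 \right)} \right)} \left(-8\right) K + d = \left(-5\right) \left(-8\right) \left(-22\right) - 12 = 40 \left(-22\right) - 12 = -880 - 12 = -892$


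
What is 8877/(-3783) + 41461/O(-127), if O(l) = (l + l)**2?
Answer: -138620523/81354676 ≈ -1.7039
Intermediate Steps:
O(l) = 4*l**2 (O(l) = (2*l)**2 = 4*l**2)
8877/(-3783) + 41461/O(-127) = 8877/(-3783) + 41461/((4*(-127)**2)) = 8877*(-1/3783) + 41461/((4*16129)) = -2959/1261 + 41461/64516 = -138620523/81354676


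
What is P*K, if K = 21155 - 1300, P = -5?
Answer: -99275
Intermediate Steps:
K = 19855
P*K = -5*19855 = -99275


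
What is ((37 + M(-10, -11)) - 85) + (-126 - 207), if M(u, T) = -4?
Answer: -385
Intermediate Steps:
((37 + M(-10, -11)) - 85) + (-126 - 207) = ((37 - 4) - 85) + (-126 - 207) = (33 - 85) - 333 = -52 - 333 = -385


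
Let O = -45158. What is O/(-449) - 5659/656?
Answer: 27082757/294544 ≈ 91.948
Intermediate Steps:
O/(-449) - 5659/656 = -45158/(-449) - 5659/656 = -45158*(-1/449) - 5659*1/656 = 45158/449 - 5659/656 = 27082757/294544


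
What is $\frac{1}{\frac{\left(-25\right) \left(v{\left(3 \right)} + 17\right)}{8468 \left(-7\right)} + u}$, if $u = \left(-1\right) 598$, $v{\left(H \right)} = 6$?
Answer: $- \frac{59276}{35446473} \approx -0.0016723$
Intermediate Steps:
$u = -598$
$\frac{1}{\frac{\left(-25\right) \left(v{\left(3 \right)} + 17\right)}{8468 \left(-7\right)} + u} = \frac{1}{\frac{\left(-25\right) \left(6 + 17\right)}{8468 \left(-7\right)} - 598} = \frac{1}{\frac{\left(-25\right) 23}{-59276} - 598} = \frac{1}{\left(-575\right) \left(- \frac{1}{59276}\right) - 598} = \frac{1}{\frac{575}{59276} - 598} = \frac{1}{- \frac{35446473}{59276}} = - \frac{59276}{35446473}$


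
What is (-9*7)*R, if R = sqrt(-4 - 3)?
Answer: -63*I*sqrt(7) ≈ -166.68*I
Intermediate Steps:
R = I*sqrt(7) (R = sqrt(-7) = I*sqrt(7) ≈ 2.6458*I)
(-9*7)*R = (-9*7)*(I*sqrt(7)) = -63*I*sqrt(7)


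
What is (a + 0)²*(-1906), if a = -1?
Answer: -1906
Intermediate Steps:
(a + 0)²*(-1906) = (-1 + 0)²*(-1906) = (-1)²*(-1906) = 1*(-1906) = -1906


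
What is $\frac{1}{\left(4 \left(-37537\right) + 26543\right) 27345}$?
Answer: $- \frac{1}{3379978725} \approx -2.9586 \cdot 10^{-10}$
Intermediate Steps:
$\frac{1}{\left(4 \left(-37537\right) + 26543\right) 27345} = \frac{1}{-150148 + 26543} \cdot \frac{1}{27345} = \frac{1}{-123605} \cdot \frac{1}{27345} = \left(- \frac{1}{123605}\right) \frac{1}{27345} = - \frac{1}{3379978725}$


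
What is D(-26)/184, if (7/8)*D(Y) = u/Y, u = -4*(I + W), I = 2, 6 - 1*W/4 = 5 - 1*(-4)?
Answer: -20/2093 ≈ -0.0095557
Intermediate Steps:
W = -12 (W = 24 - 4*(5 - 1*(-4)) = 24 - 4*(5 + 4) = 24 - 4*9 = 24 - 36 = -12)
u = 40 (u = -4*(2 - 12) = -4*(-10) = 40)
D(Y) = 320/(7*Y) (D(Y) = 8*(40/Y)/7 = 320/(7*Y))
D(-26)/184 = ((320/7)/(-26))/184 = ((320/7)*(-1/26))*(1/184) = -160/91*1/184 = -20/2093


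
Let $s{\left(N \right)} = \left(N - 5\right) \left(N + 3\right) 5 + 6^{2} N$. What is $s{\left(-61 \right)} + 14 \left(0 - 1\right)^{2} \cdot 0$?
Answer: $16944$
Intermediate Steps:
$s{\left(N \right)} = 36 N + 5 \left(-5 + N\right) \left(3 + N\right)$ ($s{\left(N \right)} = \left(-5 + N\right) \left(3 + N\right) 5 + 36 N = 5 \left(-5 + N\right) \left(3 + N\right) + 36 N = 36 N + 5 \left(-5 + N\right) \left(3 + N\right)$)
$s{\left(-61 \right)} + 14 \left(0 - 1\right)^{2} \cdot 0 = \left(-75 + 5 \left(-61\right)^{2} + 26 \left(-61\right)\right) + 14 \left(0 - 1\right)^{2} \cdot 0 = \left(-75 + 5 \cdot 3721 - 1586\right) + 14 \left(-1\right)^{2} \cdot 0 = \left(-75 + 18605 - 1586\right) + 14 \cdot 1 \cdot 0 = 16944 + 14 \cdot 0 = 16944 + 0 = 16944$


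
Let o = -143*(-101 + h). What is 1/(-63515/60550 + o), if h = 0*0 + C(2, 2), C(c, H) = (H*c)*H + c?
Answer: 12110/157574727 ≈ 7.6852e-5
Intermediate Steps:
C(c, H) = c + c*H² (C(c, H) = c*H² + c = c + c*H²)
h = 10 (h = 0*0 + 2*(1 + 2²) = 0 + 2*(1 + 4) = 0 + 2*5 = 0 + 10 = 10)
o = 13013 (o = -143*(-101 + 10) = -143*(-91) = 13013)
1/(-63515/60550 + o) = 1/(-63515/60550 + 13013) = 1/(-63515*1/60550 + 13013) = 1/(-12703/12110 + 13013) = 1/(157574727/12110) = 12110/157574727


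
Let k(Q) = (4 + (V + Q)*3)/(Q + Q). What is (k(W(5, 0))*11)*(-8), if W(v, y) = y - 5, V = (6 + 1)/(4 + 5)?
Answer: -1144/15 ≈ -76.267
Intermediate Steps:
V = 7/9 ≈ 0.77778
W(v, y) = -5 + y
k(Q) = (19/3 + 3*Q)/(2*Q) (k(Q) = (4 + (7/9 + Q)*3)/(Q + Q) = (4 + (7/3 + 3*Q))/((2*Q)) = (19/3 + 3*Q)*(1/(2*Q)) = (19/3 + 3*Q)/(2*Q))
(k(W(5, 0))*11)*(-8) = (((19 + 9*(-5 + 0))/(6*(-5 + 0)))*11)*(-8) = (((1/6)*(19 + 9*(-5))/(-5))*11)*(-8) = (((1/6)*(-1/5)*(19 - 45))*11)*(-8) = (((1/6)*(-1/5)*(-26))*11)*(-8) = ((13/15)*11)*(-8) = (143/15)*(-8) = -1144/15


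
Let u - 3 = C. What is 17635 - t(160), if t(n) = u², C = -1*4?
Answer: 17634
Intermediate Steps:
C = -4
u = -1 (u = 3 - 4 = -1)
t(n) = 1 (t(n) = (-1)² = 1)
17635 - t(160) = 17635 - 1*1 = 17635 - 1 = 17634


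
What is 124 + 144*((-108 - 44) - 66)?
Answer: -31268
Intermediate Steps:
124 + 144*((-108 - 44) - 66) = 124 + 144*(-152 - 66) = 124 + 144*(-218) = 124 - 31392 = -31268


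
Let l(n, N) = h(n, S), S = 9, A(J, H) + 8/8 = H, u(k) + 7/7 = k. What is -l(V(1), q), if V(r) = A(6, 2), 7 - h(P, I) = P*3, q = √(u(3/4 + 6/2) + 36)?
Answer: -4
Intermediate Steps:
u(k) = -1 + k
A(J, H) = -1 + H
q = √155/2 (q = √((-1 + (3/4 + 6/2)) + 36) = √((-1 + (3*(¼) + 6*(½))) + 36) = √((-1 + (¾ + 3)) + 36) = √((-1 + 15/4) + 36) = √(11/4 + 36) = √(155/4) = √155/2 ≈ 6.2250)
h(P, I) = 7 - 3*P (h(P, I) = 7 - P*3 = 7 - 3*P)
V(r) = 1 (V(r) = -1 + 2 = 1)
l(n, N) = 7 - 3*n
-l(V(1), q) = -(7 - 3*1) = -(7 - 3) = -1*4 = -4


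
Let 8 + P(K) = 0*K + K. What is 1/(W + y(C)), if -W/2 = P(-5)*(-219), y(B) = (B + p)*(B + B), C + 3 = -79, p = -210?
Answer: 1/42194 ≈ 2.3700e-5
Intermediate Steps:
P(K) = -8 + K (P(K) = -8 + (0*K + K) = -8 + (0 + K) = -8 + K)
C = -82 (C = -3 - 79 = -82)
y(B) = 2*B*(-210 + B) (y(B) = (B - 210)*(B + B) = (-210 + B)*(2*B) = 2*B*(-210 + B))
W = -5694 (W = -2*(-8 - 5)*(-219) = -(-26)*(-219) = -2*2847 = -5694)
1/(W + y(C)) = 1/(-5694 + 2*(-82)*(-210 - 82)) = 1/(-5694 + 2*(-82)*(-292)) = 1/(-5694 + 47888) = 1/42194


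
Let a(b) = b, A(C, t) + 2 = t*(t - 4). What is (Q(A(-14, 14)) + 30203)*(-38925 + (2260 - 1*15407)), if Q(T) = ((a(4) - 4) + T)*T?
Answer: -2564389784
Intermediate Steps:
A(C, t) = -2 + t*(-4 + t) (A(C, t) = -2 + t*(t - 4) = -2 + t*(-4 + t))
Q(T) = T² (Q(T) = ((4 - 4) + T)*T = (0 + T)*T = T*T = T²)
(Q(A(-14, 14)) + 30203)*(-38925 + (2260 - 1*15407)) = ((-2 + 14² - 4*14)² + 30203)*(-38925 + (2260 - 1*15407)) = ((-2 + 196 - 56)² + 30203)*(-38925 + (2260 - 15407)) = (138² + 30203)*(-38925 - 13147) = (19044 + 30203)*(-52072) = 49247*(-52072) = -2564389784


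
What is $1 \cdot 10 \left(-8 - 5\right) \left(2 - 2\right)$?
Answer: $0$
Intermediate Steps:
$1 \cdot 10 \left(-8 - 5\right) \left(2 - 2\right) = 10 \left(\left(-13\right) 0\right) = 10 \cdot 0 = 0$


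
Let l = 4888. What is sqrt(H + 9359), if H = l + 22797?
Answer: 42*sqrt(21) ≈ 192.47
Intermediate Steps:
H = 27685 (H = 4888 + 22797 = 27685)
sqrt(H + 9359) = sqrt(27685 + 9359) = sqrt(37044) = 42*sqrt(21)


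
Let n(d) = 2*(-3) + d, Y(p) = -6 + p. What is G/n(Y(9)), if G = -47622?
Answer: 15874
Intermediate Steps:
n(d) = -6 + d
G/n(Y(9)) = -47622/(-6 + (-6 + 9)) = -47622/(-6 + 3) = -47622/(-3) = -47622*(-⅓) = 15874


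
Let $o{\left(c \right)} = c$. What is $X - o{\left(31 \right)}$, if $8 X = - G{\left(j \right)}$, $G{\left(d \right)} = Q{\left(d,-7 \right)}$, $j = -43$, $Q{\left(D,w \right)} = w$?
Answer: $- \frac{241}{8} \approx -30.125$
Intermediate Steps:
$G{\left(d \right)} = -7$
$X = \frac{7}{8}$ ($X = \frac{\left(-1\right) \left(-7\right)}{8} = \frac{1}{8} \cdot 7 = \frac{7}{8} \approx 0.875$)
$X - o{\left(31 \right)} = \frac{7}{8} - 31 = - \frac{241}{8}$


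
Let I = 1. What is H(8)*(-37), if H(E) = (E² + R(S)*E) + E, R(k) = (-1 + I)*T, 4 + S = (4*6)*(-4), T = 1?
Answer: -2664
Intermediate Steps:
S = -100 (S = -4 + (4*6)*(-4) = -4 + 24*(-4) = -4 - 96 = -100)
R(k) = 0 (R(k) = (-1 + 1)*1 = 0*1 = 0)
H(E) = E + E² (H(E) = (E² + 0*E) + E = (E² + 0) + E = E² + E = E + E²)
H(8)*(-37) = (8*(1 + 8))*(-37) = (8*9)*(-37) = 72*(-37) = -2664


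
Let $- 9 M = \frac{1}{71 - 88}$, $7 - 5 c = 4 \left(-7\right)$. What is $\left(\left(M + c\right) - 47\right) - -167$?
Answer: $\frac{19432}{153} \approx 127.01$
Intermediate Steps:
$c = 7$ ($c = \frac{7}{5} - \frac{4 \left(-7\right)}{5} = \frac{7}{5} - - \frac{28}{5} = \frac{7}{5} + \frac{28}{5} = 7$)
$M = \frac{1}{153}$ ($M = - \frac{1}{9 \left(71 - 88\right)} = - \frac{1}{9 \left(-17\right)} = \left(- \frac{1}{9}\right) \left(- \frac{1}{17}\right) = \frac{1}{153} \approx 0.0065359$)
$\left(\left(M + c\right) - 47\right) - -167 = \left(\left(\frac{1}{153} + 7\right) - 47\right) - -167 = \left(\frac{1072}{153} - 47\right) + 167 = - \frac{6119}{153} + 167 = \frac{19432}{153}$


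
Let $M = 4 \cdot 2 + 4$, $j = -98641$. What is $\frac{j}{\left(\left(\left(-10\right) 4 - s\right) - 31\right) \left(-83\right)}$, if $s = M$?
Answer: $- \frac{98641}{6889} \approx -14.319$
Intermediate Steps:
$M = 12$ ($M = 8 + 4 = 12$)
$s = 12$
$\frac{j}{\left(\left(\left(-10\right) 4 - s\right) - 31\right) \left(-83\right)} = - \frac{98641}{\left(\left(\left(-10\right) 4 - 12\right) - 31\right) \left(-83\right)} = - \frac{98641}{\left(\left(-40 - 12\right) - 31\right) \left(-83\right)} = - \frac{98641}{\left(-52 - 31\right) \left(-83\right)} = - \frac{98641}{\left(-83\right) \left(-83\right)} = - \frac{98641}{6889}$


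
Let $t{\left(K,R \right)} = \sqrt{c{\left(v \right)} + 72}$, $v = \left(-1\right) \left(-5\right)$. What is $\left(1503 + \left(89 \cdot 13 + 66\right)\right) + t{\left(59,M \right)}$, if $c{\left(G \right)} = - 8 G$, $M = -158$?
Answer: $2726 + 4 \sqrt{2} \approx 2731.7$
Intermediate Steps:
$v = 5$
$t{\left(K,R \right)} = 4 \sqrt{2}$ ($t{\left(K,R \right)} = \sqrt{\left(-8\right) 5 + 72} = \sqrt{-40 + 72} = \sqrt{32} = 4 \sqrt{2}$)
$\left(1503 + \left(89 \cdot 13 + 66\right)\right) + t{\left(59,M \right)} = \left(1503 + \left(89 \cdot 13 + 66\right)\right) + 4 \sqrt{2} = \left(1503 + \left(1157 + 66\right)\right) + 4 \sqrt{2} = \left(1503 + 1223\right) + 4 \sqrt{2} = 2726 + 4 \sqrt{2}$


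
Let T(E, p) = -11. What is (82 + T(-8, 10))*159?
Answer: 11289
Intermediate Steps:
(82 + T(-8, 10))*159 = (82 - 11)*159 = 71*159 = 11289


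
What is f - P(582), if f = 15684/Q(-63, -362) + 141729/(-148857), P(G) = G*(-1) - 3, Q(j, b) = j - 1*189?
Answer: 543725279/1041999 ≈ 521.81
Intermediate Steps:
Q(j, b) = -189 + j (Q(j, b) = j - 189 = -189 + j)
P(G) = -3 - G (P(G) = -G - 3 = -3 - G)
f = -65844136/1041999 (f = 15684/(-189 - 63) + 141729/(-148857) = 15684/(-252) + 141729*(-1/148857) = 15684*(-1/252) - 47243/49619 = -1307/21 - 47243/49619 = -65844136/1041999 ≈ -63.190)
f - P(582) = -65844136/1041999 - (-3 - 1*582) = -65844136/1041999 - (-3 - 582) = -65844136/1041999 - 1*(-585) = -65844136/1041999 + 585 = 543725279/1041999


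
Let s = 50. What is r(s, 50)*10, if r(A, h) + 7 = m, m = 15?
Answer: 80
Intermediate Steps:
r(A, h) = 8 (r(A, h) = -7 + 15 = 8)
r(s, 50)*10 = 8*10 = 80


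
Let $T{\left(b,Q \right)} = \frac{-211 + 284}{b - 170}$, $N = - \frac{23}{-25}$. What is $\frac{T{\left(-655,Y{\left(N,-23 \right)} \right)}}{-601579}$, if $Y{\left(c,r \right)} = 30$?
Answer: $\frac{73}{496302675} \approx 1.4709 \cdot 10^{-7}$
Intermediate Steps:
$N = \frac{23}{25}$ ($N = \left(-23\right) \left(- \frac{1}{25}\right) = \frac{23}{25} \approx 0.92$)
$T{\left(b,Q \right)} = \frac{73}{-170 + b}$
$\frac{T{\left(-655,Y{\left(N,-23 \right)} \right)}}{-601579} = \frac{73 \frac{1}{-170 - 655}}{-601579} = \frac{73}{-825} \left(- \frac{1}{601579}\right) = 73 \left(- \frac{1}{825}\right) \left(- \frac{1}{601579}\right) = \left(- \frac{73}{825}\right) \left(- \frac{1}{601579}\right) = \frac{73}{496302675}$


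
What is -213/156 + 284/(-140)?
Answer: -6177/1820 ≈ -3.3940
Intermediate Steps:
-213/156 + 284/(-140) = -213*1/156 + 284*(-1/140) = -71/52 - 71/35 = -6177/1820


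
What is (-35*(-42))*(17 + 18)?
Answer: 51450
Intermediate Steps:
(-35*(-42))*(17 + 18) = 1470*35 = 51450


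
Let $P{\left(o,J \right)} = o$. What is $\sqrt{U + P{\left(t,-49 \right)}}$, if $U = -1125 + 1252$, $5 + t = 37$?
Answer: $\sqrt{159} \approx 12.61$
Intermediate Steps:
$t = 32$ ($t = -5 + 37 = 32$)
$U = 127$
$\sqrt{U + P{\left(t,-49 \right)}} = \sqrt{127 + 32} = \sqrt{159}$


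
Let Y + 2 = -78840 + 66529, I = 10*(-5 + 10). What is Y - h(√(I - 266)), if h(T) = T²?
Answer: -12097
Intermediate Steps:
I = 50 (I = 10*5 = 50)
Y = -12313 (Y = -2 + (-78840 + 66529) = -2 - 12311 = -12313)
Y - h(√(I - 266)) = -12313 - (√(50 - 266))² = -12313 - (√(-216))² = -12313 - (6*I*√6)² = -12313 - 1*(-216) = -12313 + 216 = -12097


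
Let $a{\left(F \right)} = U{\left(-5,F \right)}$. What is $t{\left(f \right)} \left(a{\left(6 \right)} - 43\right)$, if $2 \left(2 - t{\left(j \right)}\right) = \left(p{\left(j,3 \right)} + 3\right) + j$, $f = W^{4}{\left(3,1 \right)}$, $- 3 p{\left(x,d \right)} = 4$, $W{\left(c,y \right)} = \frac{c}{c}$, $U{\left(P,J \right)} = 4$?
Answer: $-26$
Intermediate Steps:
$W{\left(c,y \right)} = 1$
$p{\left(x,d \right)} = - \frac{4}{3}$ ($p{\left(x,d \right)} = \left(- \frac{1}{3}\right) 4 = - \frac{4}{3}$)
$a{\left(F \right)} = 4$
$f = 1$ ($f = 1^{4} = 1$)
$t{\left(j \right)} = \frac{7}{6} - \frac{j}{2}$ ($t{\left(j \right)} = 2 - \frac{\left(- \frac{4}{3} + 3\right) + j}{2} = 2 - \frac{\frac{5}{3} + j}{2} = 2 - \left(\frac{5}{6} + \frac{j}{2}\right) = \frac{7}{6} - \frac{j}{2}$)
$t{\left(f \right)} \left(a{\left(6 \right)} - 43\right) = \left(\frac{7}{6} - \frac{1}{2}\right) \left(4 - 43\right) = \left(\frac{7}{6} - \frac{1}{2}\right) \left(-39\right) = \frac{2}{3} \left(-39\right) = -26$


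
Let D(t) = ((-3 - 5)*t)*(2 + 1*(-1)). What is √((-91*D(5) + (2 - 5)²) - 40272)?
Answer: I*√36623 ≈ 191.37*I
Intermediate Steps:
D(t) = -8*t (D(t) = (-8*t)*(2 - 1) = -8*t*1 = -8*t)
√((-91*D(5) + (2 - 5)²) - 40272) = √((-(-728)*5 + (2 - 5)²) - 40272) = √((-91*(-40) + (-3)²) - 40272) = √((3640 + 9) - 40272) = √(3649 - 40272) = √(-36623) = I*√36623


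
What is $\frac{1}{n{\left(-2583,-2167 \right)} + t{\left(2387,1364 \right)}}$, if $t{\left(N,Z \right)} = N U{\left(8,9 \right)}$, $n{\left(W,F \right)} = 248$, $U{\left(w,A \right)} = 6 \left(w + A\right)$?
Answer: $\frac{1}{243722} \approx 4.103 \cdot 10^{-6}$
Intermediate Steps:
$U{\left(w,A \right)} = 6 A + 6 w$ ($U{\left(w,A \right)} = 6 \left(A + w\right) = 6 A + 6 w$)
$t{\left(N,Z \right)} = 102 N$ ($t{\left(N,Z \right)} = N \left(6 \cdot 9 + 6 \cdot 8\right) = N \left(54 + 48\right) = N 102 = 102 N$)
$\frac{1}{n{\left(-2583,-2167 \right)} + t{\left(2387,1364 \right)}} = \frac{1}{248 + 102 \cdot 2387} = \frac{1}{248 + 243474} = \frac{1}{243722}$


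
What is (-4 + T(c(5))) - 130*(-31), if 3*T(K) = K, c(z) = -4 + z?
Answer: 12079/3 ≈ 4026.3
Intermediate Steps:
T(K) = K/3
(-4 + T(c(5))) - 130*(-31) = (-4 + (-4 + 5)/3) - 130*(-31) = (-4 + (⅓)*1) + 4030 = (-4 + ⅓) + 4030 = -11/3 + 4030 = 12079/3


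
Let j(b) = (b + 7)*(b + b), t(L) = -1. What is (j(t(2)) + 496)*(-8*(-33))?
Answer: 127776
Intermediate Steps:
j(b) = 2*b*(7 + b) (j(b) = (7 + b)*(2*b) = 2*b*(7 + b))
(j(t(2)) + 496)*(-8*(-33)) = (2*(-1)*(7 - 1) + 496)*(-8*(-33)) = (2*(-1)*6 + 496)*264 = (-12 + 496)*264 = 484*264 = 127776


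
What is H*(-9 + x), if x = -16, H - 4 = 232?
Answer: -5900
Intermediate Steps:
H = 236 (H = 4 + 232 = 236)
H*(-9 + x) = 236*(-9 - 16) = 236*(-25) = -5900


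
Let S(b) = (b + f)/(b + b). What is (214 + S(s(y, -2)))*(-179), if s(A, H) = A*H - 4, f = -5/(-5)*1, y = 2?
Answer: -614149/16 ≈ -38384.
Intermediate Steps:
f = 1 (f = -5*(-⅕)*1 = 1*1 = 1)
s(A, H) = -4 + A*H
S(b) = (1 + b)/(2*b) (S(b) = (b + 1)/(b + b) = (1 + b)/((2*b)) = (1 + b)*(1/(2*b)) = (1 + b)/(2*b))
(214 + S(s(y, -2)))*(-179) = (214 + (1 + (-4 + 2*(-2)))/(2*(-4 + 2*(-2))))*(-179) = (214 + (1 + (-4 - 4))/(2*(-4 - 4)))*(-179) = (214 + (½)*(1 - 8)/(-8))*(-179) = (214 + (½)*(-⅛)*(-7))*(-179) = (214 + 7/16)*(-179) = (3431/16)*(-179) = -614149/16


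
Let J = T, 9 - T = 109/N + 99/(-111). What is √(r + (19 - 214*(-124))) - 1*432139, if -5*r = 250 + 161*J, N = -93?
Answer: -432139 + √7740341862270/17205 ≈ -4.3198e+5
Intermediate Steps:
T = 38071/3441 (T = 9 - (109/(-93) + 99/(-111)) = 9 - (109*(-1/93) + 99*(-1/111)) = 9 - (-109/93 - 33/37) = 9 - 1*(-7102/3441) = 9 + 7102/3441 = 38071/3441 ≈ 11.064)
J = 38071/3441 ≈ 11.064
r = -6989681/17205 (r = -(250 + 161*(38071/3441))/5 = -(250 + 6129431/3441)/5 = -⅕*6989681/3441 = -6989681/17205 ≈ -406.26)
√(r + (19 - 214*(-124))) - 1*432139 = √(-6989681/17205 + (19 - 214*(-124))) - 1*432139 = √(-6989681/17205 + (19 + 26536)) - 432139 = √(-6989681/17205 + 26555) - 432139 = √(449889094/17205) - 432139 = √7740341862270/17205 - 432139 = -432139 + √7740341862270/17205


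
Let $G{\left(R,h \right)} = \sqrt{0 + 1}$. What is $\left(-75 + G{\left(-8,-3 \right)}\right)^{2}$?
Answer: $5476$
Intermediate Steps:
$G{\left(R,h \right)} = 1$ ($G{\left(R,h \right)} = \sqrt{1} = 1$)
$\left(-75 + G{\left(-8,-3 \right)}\right)^{2} = \left(-75 + 1\right)^{2} = \left(-74\right)^{2} = 5476$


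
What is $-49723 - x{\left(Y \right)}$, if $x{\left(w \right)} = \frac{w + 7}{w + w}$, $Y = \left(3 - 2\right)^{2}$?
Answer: $-49727$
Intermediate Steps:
$Y = 1$ ($Y = 1^{2} = 1$)
$x{\left(w \right)} = \frac{7 + w}{2 w}$
$-49723 - x{\left(Y \right)} = -49723 - \frac{7 + 1}{2 \cdot 1} = -49723 - \frac{1}{2} \cdot 1 \cdot 8 = -49723 - 4 = -49727$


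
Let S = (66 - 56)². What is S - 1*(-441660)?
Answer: 441760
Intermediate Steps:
S = 100 (S = 10² = 100)
S - 1*(-441660) = 100 - 1*(-441660) = 100 + 441660 = 441760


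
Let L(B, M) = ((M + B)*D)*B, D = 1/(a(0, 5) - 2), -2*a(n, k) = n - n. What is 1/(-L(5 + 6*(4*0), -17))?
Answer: -1/30 ≈ -0.033333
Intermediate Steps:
a(n, k) = 0 (a(n, k) = -(n - n)/2 = -1/2*0 = 0)
D = -1/2 (D = 1/(0 - 2) = 1/(-2) = -1/2 ≈ -0.50000)
L(B, M) = B*(-B/2 - M/2) (L(B, M) = ((M + B)*(-1/2))*B = ((B + M)*(-1/2))*B = (-B/2 - M/2)*B = B*(-B/2 - M/2))
1/(-L(5 + 6*(4*0), -17)) = 1/(-(-1)*(5 + 6*(4*0))*((5 + 6*(4*0)) - 17)/2) = 1/(-(-1)*(5 + 6*0)*((5 + 6*0) - 17)/2) = 1/(-(-1)*(5 + 0)*((5 + 0) - 17)/2) = 1/(-(-1)*5*(5 - 17)/2) = 1/(-(-1)*5*(-12)/2) = 1/(-1*30) = 1/(-30) = -1/30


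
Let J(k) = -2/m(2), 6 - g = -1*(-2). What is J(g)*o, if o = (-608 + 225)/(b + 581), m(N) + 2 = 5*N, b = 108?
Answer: 383/2756 ≈ 0.13897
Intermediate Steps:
m(N) = -2 + 5*N
g = 4 (g = 6 - (-1)*(-2) = 6 - 1*2 = 6 - 2 = 4)
o = -383/689 (o = (-608 + 225)/(108 + 581) = -383/689 ≈ -0.55588)
J(k) = -1/4 (J(k) = -2/(-2 + 5*2) = -2/(-2 + 10) = -2/8 = -2*1/8 = -1/4)
J(g)*o = -1/4*(-383/689) = 383/2756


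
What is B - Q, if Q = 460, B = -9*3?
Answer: -487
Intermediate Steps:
B = -27
B - Q = -27 - 1*460 = -27 - 460 = -487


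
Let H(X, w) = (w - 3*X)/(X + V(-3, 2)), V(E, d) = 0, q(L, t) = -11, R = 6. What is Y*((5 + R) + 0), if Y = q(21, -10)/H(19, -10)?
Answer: 2299/67 ≈ 34.313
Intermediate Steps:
H(X, w) = (w - 3*X)/X (H(X, w) = (w - 3*X)/(X + 0) = (w - 3*X)/X)
Y = 209/67 (Y = -11/(-3 - 10/19) = -11/(-67/19) = -11*(-19/67) = 209/67 ≈ 3.1194)
Y*((5 + R) + 0) = 209*((5 + 6) + 0)/67 = 209*(11 + 0)/67 = (209/67)*11 = 2299/67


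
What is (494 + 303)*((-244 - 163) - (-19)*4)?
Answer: -263807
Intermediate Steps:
(494 + 303)*((-244 - 163) - (-19)*4) = 797*(-407 - 1*(-76)) = 797*(-407 + 76) = 797*(-331) = -263807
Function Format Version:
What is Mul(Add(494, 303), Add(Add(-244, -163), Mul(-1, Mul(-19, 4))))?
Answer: -263807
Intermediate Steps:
Mul(Add(494, 303), Add(Add(-244, -163), Mul(-1, Mul(-19, 4)))) = Mul(797, Add(-407, Mul(-1, -76))) = Mul(797, Add(-407, 76)) = Mul(797, -331) = -263807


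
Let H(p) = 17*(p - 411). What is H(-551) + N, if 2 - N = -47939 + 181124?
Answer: -149537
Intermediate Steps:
H(p) = -6987 + 17*p (H(p) = 17*(-411 + p) = -6987 + 17*p)
N = -133183 (N = 2 - (-47939 + 181124) = 2 - 1*133185 = 2 - 133185 = -133183)
H(-551) + N = (-6987 + 17*(-551)) - 133183 = (-6987 - 9367) - 133183 = -16354 - 133183 = -149537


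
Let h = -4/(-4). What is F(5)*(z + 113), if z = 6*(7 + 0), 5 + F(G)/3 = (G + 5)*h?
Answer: 2325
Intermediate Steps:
h = 1 (h = -4*(-1/4) = 1)
F(G) = 3*G (F(G) = -15 + 3*((G + 5)*1) = -15 + 3*((5 + G)*1) = -15 + 3*(5 + G) = -15 + (15 + 3*G) = 3*G)
z = 42 (z = 6*7 = 42)
F(5)*(z + 113) = (3*5)*(42 + 113) = 15*155 = 2325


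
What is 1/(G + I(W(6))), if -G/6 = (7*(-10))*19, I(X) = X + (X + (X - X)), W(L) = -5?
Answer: 1/7970 ≈ 0.00012547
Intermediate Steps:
I(X) = 2*X (I(X) = X + (X + 0) = X + X = 2*X)
G = 7980 (G = -6*7*(-10)*19 = -(-420)*19 = -6*(-1330) = 7980)
1/(G + I(W(6))) = 1/(7980 + 2*(-5)) = 1/(7980 - 10) = 1/7970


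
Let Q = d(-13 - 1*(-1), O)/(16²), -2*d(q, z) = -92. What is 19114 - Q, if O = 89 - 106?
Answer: 2446569/128 ≈ 19114.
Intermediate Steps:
O = -17
d(q, z) = 46 (d(q, z) = -½*(-92) = 46)
Q = 23/128 (Q = 46/(16²) = 46/256 = 46*(1/256) = 23/128 ≈ 0.17969)
19114 - Q = 19114 - 1*23/128 = 19114 - 23/128 = 2446569/128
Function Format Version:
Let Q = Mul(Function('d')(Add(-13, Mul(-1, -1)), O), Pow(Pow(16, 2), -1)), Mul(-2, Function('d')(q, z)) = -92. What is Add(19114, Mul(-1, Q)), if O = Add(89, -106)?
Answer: Rational(2446569, 128) ≈ 19114.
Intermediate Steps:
O = -17
Function('d')(q, z) = 46 (Function('d')(q, z) = Mul(Rational(-1, 2), -92) = 46)
Q = Rational(23, 128) (Q = Mul(46, Pow(Pow(16, 2), -1)) = Mul(46, Pow(256, -1)) = Mul(46, Rational(1, 256)) = Rational(23, 128) ≈ 0.17969)
Add(19114, Mul(-1, Q)) = Add(19114, Mul(-1, Rational(23, 128))) = Add(19114, Rational(-23, 128)) = Rational(2446569, 128)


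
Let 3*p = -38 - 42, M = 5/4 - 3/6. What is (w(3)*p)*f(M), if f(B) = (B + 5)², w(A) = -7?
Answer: 18515/3 ≈ 6171.7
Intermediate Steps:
M = ¾ (M = 5*(¼) - 3*⅙ = 5/4 - ½ = ¾ ≈ 0.75000)
p = -80/3 (p = (-38 - 42)/3 = (⅓)*(-80) = -80/3 ≈ -26.667)
f(B) = (5 + B)²
(w(3)*p)*f(M) = (-7*(-80/3))*(5 + ¾)² = 560*(23/4)²/3 = (560/3)*(529/16) = 18515/3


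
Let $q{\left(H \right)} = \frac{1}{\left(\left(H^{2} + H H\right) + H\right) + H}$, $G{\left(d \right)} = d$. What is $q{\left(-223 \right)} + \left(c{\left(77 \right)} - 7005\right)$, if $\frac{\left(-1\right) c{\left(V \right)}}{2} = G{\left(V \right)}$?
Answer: $- \frac{708826907}{99012} \approx -7159.0$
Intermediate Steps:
$c{\left(V \right)} = - 2 V$
$q{\left(H \right)} = \frac{1}{2 H + 2 H^{2}}$ ($q{\left(H \right)} = \frac{1}{\left(\left(H^{2} + H^{2}\right) + H\right) + H} = \frac{1}{\left(2 H^{2} + H\right) + H} = \frac{1}{\left(H + 2 H^{2}\right) + H} = \frac{1}{2 H + 2 H^{2}}$)
$q{\left(-223 \right)} + \left(c{\left(77 \right)} - 7005\right) = \frac{1}{2 \left(-223\right) \left(1 - 223\right)} - 7159 = \frac{1}{2} \left(- \frac{1}{223}\right) \frac{1}{-222} - 7159 = \frac{1}{2} \left(- \frac{1}{223}\right) \left(- \frac{1}{222}\right) - 7159 = \frac{1}{99012} - 7159 = - \frac{708826907}{99012}$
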